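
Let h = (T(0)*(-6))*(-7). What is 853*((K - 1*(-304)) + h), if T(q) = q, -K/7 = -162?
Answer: 1226614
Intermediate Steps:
K = 1134 (K = -7*(-162) = 1134)
h = 0 (h = (0*(-6))*(-7) = 0*(-7) = 0)
853*((K - 1*(-304)) + h) = 853*((1134 - 1*(-304)) + 0) = 853*((1134 + 304) + 0) = 853*(1438 + 0) = 853*1438 = 1226614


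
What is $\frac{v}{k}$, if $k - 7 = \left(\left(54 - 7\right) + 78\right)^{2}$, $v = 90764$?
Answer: $\frac{22691}{3908} \approx 5.8063$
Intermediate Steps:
$k = 15632$ ($k = 7 + \left(\left(54 - 7\right) + 78\right)^{2} = 7 + \left(47 + 78\right)^{2} = 7 + 125^{2} = 7 + 15625 = 15632$)
$\frac{v}{k} = \frac{90764}{15632} = 90764 \cdot \frac{1}{15632} = \frac{22691}{3908}$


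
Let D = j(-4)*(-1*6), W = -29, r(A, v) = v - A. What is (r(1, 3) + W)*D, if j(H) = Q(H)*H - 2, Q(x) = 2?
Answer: -1620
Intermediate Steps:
j(H) = -2 + 2*H (j(H) = 2*H - 2 = -2 + 2*H)
D = 60 (D = (-2 + 2*(-4))*(-1*6) = (-2 - 8)*(-6) = -10*(-6) = 60)
(r(1, 3) + W)*D = ((3 - 1*1) - 29)*60 = ((3 - 1) - 29)*60 = (2 - 29)*60 = -27*60 = -1620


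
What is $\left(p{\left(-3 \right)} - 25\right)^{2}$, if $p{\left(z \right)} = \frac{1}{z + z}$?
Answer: $\frac{22801}{36} \approx 633.36$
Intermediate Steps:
$p{\left(z \right)} = \frac{1}{2 z}$
$\left(p{\left(-3 \right)} - 25\right)^{2} = \left(\frac{1}{2 \left(-3\right)} - 25\right)^{2} = \left(\frac{1}{2} \left(- \frac{1}{3}\right) - 25\right)^{2} = \left(- \frac{1}{6} - 25\right)^{2} = \left(- \frac{151}{6}\right)^{2} = \frac{22801}{36}$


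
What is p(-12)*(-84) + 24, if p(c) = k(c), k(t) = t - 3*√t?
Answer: 1032 + 504*I*√3 ≈ 1032.0 + 872.95*I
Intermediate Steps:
p(c) = c - 3*√c
p(-12)*(-84) + 24 = (-12 - 6*I*√3)*(-84) + 24 = (1008 + 504*I*√3) + 24 = 1032 + 504*I*√3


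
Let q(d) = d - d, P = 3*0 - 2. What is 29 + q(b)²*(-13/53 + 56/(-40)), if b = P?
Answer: 29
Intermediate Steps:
P = -2 (P = 0 - 2 = -2)
b = -2
q(d) = 0
29 + q(b)²*(-13/53 + 56/(-40)) = 29 + 0²*(-13/53 + 56/(-40)) = 29 + 0*(-13*1/53 + 56*(-1/40)) = 29 + 0*(-13/53 - 7/5) = 29 + 0*(-436/265) = 29 + 0 = 29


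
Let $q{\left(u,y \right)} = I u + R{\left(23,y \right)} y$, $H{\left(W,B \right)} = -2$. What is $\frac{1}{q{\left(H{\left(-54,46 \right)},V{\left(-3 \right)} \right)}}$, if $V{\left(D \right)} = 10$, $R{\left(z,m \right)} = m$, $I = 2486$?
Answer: $- \frac{1}{4872} \approx -0.00020525$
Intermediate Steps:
$q{\left(u,y \right)} = y^{2} + 2486 u$ ($q{\left(u,y \right)} = 2486 u + y y = 2486 u + y^{2} = y^{2} + 2486 u$)
$\frac{1}{q{\left(H{\left(-54,46 \right)},V{\left(-3 \right)} \right)}} = \frac{1}{10^{2} + 2486 \left(-2\right)} = \frac{1}{100 - 4972} = \frac{1}{-4872} = - \frac{1}{4872}$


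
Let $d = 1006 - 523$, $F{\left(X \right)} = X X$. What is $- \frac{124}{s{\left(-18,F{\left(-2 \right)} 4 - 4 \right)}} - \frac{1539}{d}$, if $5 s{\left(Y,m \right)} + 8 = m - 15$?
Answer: $\frac{94177}{1771} \approx 53.177$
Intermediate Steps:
$F{\left(X \right)} = X^{2}$
$d = 483$
$s{\left(Y,m \right)} = - \frac{23}{5} + \frac{m}{5}$ ($s{\left(Y,m \right)} = - \frac{8}{5} + \frac{m - 15}{5} = - \frac{8}{5} + \frac{-15 + m}{5} = - \frac{8}{5} + \left(-3 + \frac{m}{5}\right) = - \frac{23}{5} + \frac{m}{5}$)
$- \frac{124}{s{\left(-18,F{\left(-2 \right)} 4 - 4 \right)}} - \frac{1539}{d} = - \frac{124}{- \frac{23}{5} + \frac{\left(-2\right)^{2} \cdot 4 - 4}{5}} - \frac{1539}{483} = - \frac{124}{- \frac{23}{5} + \frac{4 \cdot 4 - 4}{5}} - \frac{513}{161} = - \frac{124}{- \frac{23}{5} + \frac{16 - 4}{5}} - \frac{513}{161} = - \frac{124}{- \frac{23}{5} + \frac{1}{5} \cdot 12} - \frac{513}{161} = - \frac{124}{- \frac{23}{5} + \frac{12}{5}} - \frac{513}{161} = - \frac{124}{- \frac{11}{5}} - \frac{513}{161} = \left(-124\right) \left(- \frac{5}{11}\right) - \frac{513}{161} = \frac{620}{11} - \frac{513}{161} = \frac{94177}{1771}$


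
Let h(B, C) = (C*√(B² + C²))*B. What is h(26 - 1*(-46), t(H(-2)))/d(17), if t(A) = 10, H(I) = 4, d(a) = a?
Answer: 1440*√1321/17 ≈ 3078.7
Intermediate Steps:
h(B, C) = B*C*√(B² + C²)
h(26 - 1*(-46), t(H(-2)))/d(17) = ((26 - 1*(-46))*10*√((26 - 1*(-46))² + 10²))/17 = ((26 + 46)*10*√((26 + 46)² + 100))*(1/17) = (72*10*√(72² + 100))*(1/17) = (72*10*√(5184 + 100))*(1/17) = (72*10*√5284)*(1/17) = (72*10*(2*√1321))*(1/17) = (1440*√1321)*(1/17) = 1440*√1321/17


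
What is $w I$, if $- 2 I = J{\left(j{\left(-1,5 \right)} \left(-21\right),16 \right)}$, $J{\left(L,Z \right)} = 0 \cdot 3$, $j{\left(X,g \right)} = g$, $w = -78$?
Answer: $0$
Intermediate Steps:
$J{\left(L,Z \right)} = 0$
$I = 0$ ($I = \left(- \frac{1}{2}\right) 0 = 0$)
$w I = \left(-78\right) 0 = 0$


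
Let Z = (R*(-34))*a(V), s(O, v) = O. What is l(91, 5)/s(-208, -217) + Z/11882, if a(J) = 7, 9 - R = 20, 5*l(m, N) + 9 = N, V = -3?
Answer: 2049/9140 ≈ 0.22418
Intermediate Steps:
l(m, N) = -9/5 + N/5
R = -11 (R = 9 - 1*20 = 9 - 20 = -11)
Z = 2618 (Z = -11*(-34)*7 = 374*7 = 2618)
l(91, 5)/s(-208, -217) + Z/11882 = (-9/5 + (⅕)*5)/(-208) + 2618/11882 = (-9/5 + 1)*(-1/208) + 2618*(1/11882) = -⅘*(-1/208) + 1309/5941 = 1/260 + 1309/5941 = 2049/9140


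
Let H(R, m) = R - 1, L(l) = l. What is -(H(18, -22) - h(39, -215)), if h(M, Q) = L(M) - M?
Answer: -17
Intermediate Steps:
H(R, m) = -1 + R
h(M, Q) = 0 (h(M, Q) = M - M = 0)
-(H(18, -22) - h(39, -215)) = -((-1 + 18) - 1*0) = -(17 + 0) = -1*17 = -17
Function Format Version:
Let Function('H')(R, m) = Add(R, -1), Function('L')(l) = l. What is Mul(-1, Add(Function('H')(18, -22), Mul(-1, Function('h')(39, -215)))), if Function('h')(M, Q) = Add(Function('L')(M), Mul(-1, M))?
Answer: -17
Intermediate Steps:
Function('H')(R, m) = Add(-1, R)
Function('h')(M, Q) = 0 (Function('h')(M, Q) = Add(M, Mul(-1, M)) = 0)
Mul(-1, Add(Function('H')(18, -22), Mul(-1, Function('h')(39, -215)))) = Mul(-1, Add(Add(-1, 18), Mul(-1, 0))) = Mul(-1, Add(17, 0)) = Mul(-1, 17) = -17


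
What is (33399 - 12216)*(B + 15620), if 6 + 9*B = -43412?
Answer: 686060882/3 ≈ 2.2869e+8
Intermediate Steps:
B = -43418/9 (B = -⅔ + (⅑)*(-43412) = -⅔ - 43412/9 = -43418/9 ≈ -4824.2)
(33399 - 12216)*(B + 15620) = (33399 - 12216)*(-43418/9 + 15620) = 21183*(97162/9) = 686060882/3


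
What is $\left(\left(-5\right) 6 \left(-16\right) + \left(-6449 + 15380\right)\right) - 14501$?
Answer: $-5090$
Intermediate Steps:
$\left(\left(-5\right) 6 \left(-16\right) + \left(-6449 + 15380\right)\right) - 14501 = \left(\left(-30\right) \left(-16\right) + 8931\right) - 14501 = \left(480 + 8931\right) - 14501 = 9411 - 14501 = -5090$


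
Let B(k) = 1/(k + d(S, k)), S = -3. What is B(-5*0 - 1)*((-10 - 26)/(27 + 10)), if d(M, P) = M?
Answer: 9/37 ≈ 0.24324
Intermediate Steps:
B(k) = 1/(-3 + k) (B(k) = 1/(k - 3) = 1/(-3 + k))
B(-5*0 - 1)*((-10 - 26)/(27 + 10)) = ((-10 - 26)/(27 + 10))/(-3 + (-5*0 - 1)) = (-36/37)/(-3 + (0 - 1)) = (-36*1/37)/(-3 - 1) = -36/37/(-4) = -¼*(-36/37) = 9/37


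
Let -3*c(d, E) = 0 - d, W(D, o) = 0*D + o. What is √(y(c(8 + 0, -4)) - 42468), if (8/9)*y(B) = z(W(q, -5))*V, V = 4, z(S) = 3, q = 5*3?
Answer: I*√169818/2 ≈ 206.04*I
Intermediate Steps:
q = 15
W(D, o) = o (W(D, o) = 0 + o = o)
c(d, E) = d/3 (c(d, E) = -(0 - d)/3 = -(-1)*d/3 = d/3)
y(B) = 27/2 (y(B) = 9*(3*4)/8 = (9/8)*12 = 27/2)
√(y(c(8 + 0, -4)) - 42468) = √(27/2 - 42468) = √(-84909/2) = I*√169818/2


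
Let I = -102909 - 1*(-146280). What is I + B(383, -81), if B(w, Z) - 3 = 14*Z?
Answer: 42240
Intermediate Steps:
B(w, Z) = 3 + 14*Z
I = 43371 (I = -102909 + 146280 = 43371)
I + B(383, -81) = 43371 + (3 + 14*(-81)) = 43371 + (3 - 1134) = 43371 - 1131 = 42240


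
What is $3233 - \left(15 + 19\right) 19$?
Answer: $2587$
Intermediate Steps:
$3233 - \left(15 + 19\right) 19 = 3233 - 34 \cdot 19 = 3233 - 646 = 2587$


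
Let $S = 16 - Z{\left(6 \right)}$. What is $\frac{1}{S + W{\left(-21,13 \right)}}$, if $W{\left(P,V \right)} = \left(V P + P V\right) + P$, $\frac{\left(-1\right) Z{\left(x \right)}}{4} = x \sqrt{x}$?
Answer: $- \frac{551}{300145} - \frac{24 \sqrt{6}}{300145} \approx -0.0020316$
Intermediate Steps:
$Z{\left(x \right)} = - 4 x^{\frac{3}{2}}$ ($Z{\left(x \right)} = - 4 x \sqrt{x} = - 4 x^{\frac{3}{2}}$)
$W{\left(P,V \right)} = P + 2 P V$ ($W{\left(P,V \right)} = \left(P V + P V\right) + P = 2 P V + P = P + 2 P V$)
$S = 16 + 24 \sqrt{6}$ ($S = 16 - - 4 \cdot 6^{\frac{3}{2}} = 16 - - 4 \cdot 6 \sqrt{6} = 16 - - 24 \sqrt{6} = 16 + 24 \sqrt{6} \approx 74.788$)
$\frac{1}{S + W{\left(-21,13 \right)}} = \frac{1}{\left(16 + 24 \sqrt{6}\right) - 21 \left(1 + 2 \cdot 13\right)} = \frac{1}{\left(16 + 24 \sqrt{6}\right) - 21 \left(1 + 26\right)} = \frac{1}{\left(16 + 24 \sqrt{6}\right) - 567} = \frac{1}{-551 + 24 \sqrt{6}}$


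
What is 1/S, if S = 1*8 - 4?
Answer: 1/4 ≈ 0.25000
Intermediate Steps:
S = 4 (S = 8 - 4 = 4)
1/S = 1/4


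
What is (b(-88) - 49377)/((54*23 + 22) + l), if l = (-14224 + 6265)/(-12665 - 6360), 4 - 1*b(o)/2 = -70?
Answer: -936581725/24055559 ≈ -38.934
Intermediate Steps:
b(o) = 148 (b(o) = 8 - 2*(-70) = 8 + 140 = 148)
l = 7959/19025 (l = -7959/(-19025) = -7959*(-1/19025) = 7959/19025 ≈ 0.41834)
(b(-88) - 49377)/((54*23 + 22) + l) = (148 - 49377)/((54*23 + 22) + 7959/19025) = -49229/((1242 + 22) + 7959/19025) = -49229/(1264 + 7959/19025) = -49229/24055559/19025 = -49229*19025/24055559 = -936581725/24055559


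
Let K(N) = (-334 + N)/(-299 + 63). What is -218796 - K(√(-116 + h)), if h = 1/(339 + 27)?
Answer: -25818095/118 + I*√15538530/86376 ≈ -2.188e+5 + 0.045636*I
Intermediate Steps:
h = 1/366 ≈ 0.0027322
K(N) = 167/118 - N/236 (K(N) = (-334 + N)/(-236) = (-334 + N)*(-1/236) = 167/118 - N/236)
-218796 - K(√(-116 + h)) = -218796 - (167/118 - √(-116 + 1/366)/236) = -218796 - (167/118 - I*√15538530/86376) = -218796 + (-167/118 + I*√15538530/86376) = -25818095/118 + I*√15538530/86376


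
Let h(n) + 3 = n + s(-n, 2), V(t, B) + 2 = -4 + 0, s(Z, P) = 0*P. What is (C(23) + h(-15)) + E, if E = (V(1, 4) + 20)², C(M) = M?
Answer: 201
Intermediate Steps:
s(Z, P) = 0
V(t, B) = -6 (V(t, B) = -2 + (-4 + 0) = -2 - 4 = -6)
h(n) = -3 + n (h(n) = -3 + (n + 0) = -3 + n)
E = 196 (E = (-6 + 20)² = 14² = 196)
(C(23) + h(-15)) + E = (23 + (-3 - 15)) + 196 = (23 - 18) + 196 = 5 + 196 = 201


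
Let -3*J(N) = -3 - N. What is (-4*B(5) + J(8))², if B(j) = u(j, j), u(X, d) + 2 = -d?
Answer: 9025/9 ≈ 1002.8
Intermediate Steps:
J(N) = 1 + N/3 (J(N) = -(-3 - N)/3 = 1 + N/3)
u(X, d) = -2 - d
B(j) = -2 - j
(-4*B(5) + J(8))² = (-4*(-2 - 1*5) + (1 + (⅓)*8))² = (-4*(-2 - 5) + (1 + 8/3))² = (-4*(-7) + 11/3)² = (28 + 11/3)² = (95/3)² = 9025/9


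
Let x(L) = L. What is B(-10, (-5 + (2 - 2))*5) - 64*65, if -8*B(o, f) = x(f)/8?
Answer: -266215/64 ≈ -4159.6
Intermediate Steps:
B(o, f) = -f/64 (B(o, f) = -f/(8*8) = -f/64)
B(-10, (-5 + (2 - 2))*5) - 64*65 = -(-5 + (2 - 2))*5/64 - 64*65 = -(-5 + 0)*5/64 - 4160 = -(-5)*5/64 - 4160 = -1/64*(-25) - 4160 = 25/64 - 4160 = -266215/64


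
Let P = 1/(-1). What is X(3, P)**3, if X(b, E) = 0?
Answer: 0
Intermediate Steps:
P = -1
X(3, P)**3 = 0**3 = 0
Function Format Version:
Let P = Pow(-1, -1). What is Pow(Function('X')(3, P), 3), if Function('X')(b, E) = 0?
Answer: 0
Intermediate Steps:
P = -1
Pow(Function('X')(3, P), 3) = Pow(0, 3) = 0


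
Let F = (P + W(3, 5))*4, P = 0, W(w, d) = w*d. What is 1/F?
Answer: 1/60 ≈ 0.016667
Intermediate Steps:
W(w, d) = d*w
F = 60 (F = (0 + 5*3)*4 = (0 + 15)*4 = 15*4 = 60)
1/F = 1/60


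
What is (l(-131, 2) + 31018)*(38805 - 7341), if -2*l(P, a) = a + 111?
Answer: 974172636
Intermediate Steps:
l(P, a) = -111/2 - a/2 (l(P, a) = -(a + 111)/2 = -(111 + a)/2 = -111/2 - a/2)
(l(-131, 2) + 31018)*(38805 - 7341) = ((-111/2 - ½*2) + 31018)*(38805 - 7341) = ((-111/2 - 1) + 31018)*31464 = (-113/2 + 31018)*31464 = (61923/2)*31464 = 974172636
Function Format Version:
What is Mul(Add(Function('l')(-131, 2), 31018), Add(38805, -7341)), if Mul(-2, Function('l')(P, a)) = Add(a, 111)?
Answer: 974172636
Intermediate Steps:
Function('l')(P, a) = Add(Rational(-111, 2), Mul(Rational(-1, 2), a)) (Function('l')(P, a) = Mul(Rational(-1, 2), Add(a, 111)) = Mul(Rational(-1, 2), Add(111, a)) = Add(Rational(-111, 2), Mul(Rational(-1, 2), a)))
Mul(Add(Function('l')(-131, 2), 31018), Add(38805, -7341)) = Mul(Add(Add(Rational(-111, 2), Mul(Rational(-1, 2), 2)), 31018), Add(38805, -7341)) = Mul(Add(Add(Rational(-111, 2), -1), 31018), 31464) = Mul(Add(Rational(-113, 2), 31018), 31464) = Mul(Rational(61923, 2), 31464) = 974172636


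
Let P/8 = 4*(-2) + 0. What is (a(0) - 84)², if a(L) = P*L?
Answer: 7056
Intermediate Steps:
P = -64 (P = 8*(4*(-2) + 0) = 8*(-8 + 0) = 8*(-8) = -64)
a(L) = -64*L
(a(0) - 84)² = (-64*0 - 84)² = (0 - 84)² = (-84)² = 7056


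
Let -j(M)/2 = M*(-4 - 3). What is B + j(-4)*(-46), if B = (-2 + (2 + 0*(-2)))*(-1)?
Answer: 2576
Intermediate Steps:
j(M) = 14*M (j(M) = -2*M*(-4 - 3) = -2*M*(-7) = -(-14)*M = 14*M)
B = 0 (B = (-2 + (2 + 0))*(-1) = (-2 + 2)*(-1) = 0*(-1) = 0)
B + j(-4)*(-46) = 0 + (14*(-4))*(-46) = 0 - 56*(-46) = 0 + 2576 = 2576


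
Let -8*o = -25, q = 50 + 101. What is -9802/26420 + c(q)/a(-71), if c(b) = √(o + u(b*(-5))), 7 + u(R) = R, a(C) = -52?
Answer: -4901/13210 - I*√12142/208 ≈ -0.37101 - 0.52976*I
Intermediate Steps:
u(R) = -7 + R
q = 151
o = 25/8 (o = -⅛*(-25) = 25/8 ≈ 3.1250)
c(b) = √(-31/8 - 5*b) (c(b) = √(25/8 + (-7 + b*(-5))) = √(25/8 + (-7 - 5*b)) = √(-31/8 - 5*b))
-9802/26420 + c(q)/a(-71) = -9802/26420 + (√(-62 - 80*151)/4)/(-52) = -9802*1/26420 + (√(-62 - 12080)/4)*(-1/52) = -4901/13210 + (√(-12142)/4)*(-1/52) = -4901/13210 + ((I*√12142)/4)*(-1/52) = -4901/13210 + (I*√12142/4)*(-1/52) = -4901/13210 - I*√12142/208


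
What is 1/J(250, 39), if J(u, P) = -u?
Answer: -1/250 ≈ -0.0040000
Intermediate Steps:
1/J(250, 39) = 1/(-1*250) = 1/(-250) = -1/250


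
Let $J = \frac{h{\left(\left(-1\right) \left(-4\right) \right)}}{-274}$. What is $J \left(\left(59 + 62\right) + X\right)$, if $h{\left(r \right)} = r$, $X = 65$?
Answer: $- \frac{372}{137} \approx -2.7153$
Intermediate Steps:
$J = - \frac{2}{137}$ ($J = \frac{\left(-1\right) \left(-4\right)}{-274} = 4 \left(- \frac{1}{274}\right) = - \frac{2}{137} \approx -0.014599$)
$J \left(\left(59 + 62\right) + X\right) = - \frac{2 \left(\left(59 + 62\right) + 65\right)}{137} = - \frac{2 \left(121 + 65\right)}{137} = \left(- \frac{2}{137}\right) 186 = - \frac{372}{137}$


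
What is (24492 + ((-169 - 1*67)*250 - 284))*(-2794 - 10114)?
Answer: 449095136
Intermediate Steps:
(24492 + ((-169 - 1*67)*250 - 284))*(-2794 - 10114) = (24492 + ((-169 - 67)*250 - 284))*(-12908) = (24492 + (-236*250 - 284))*(-12908) = (24492 + (-59000 - 284))*(-12908) = (24492 - 59284)*(-12908) = -34792*(-12908) = 449095136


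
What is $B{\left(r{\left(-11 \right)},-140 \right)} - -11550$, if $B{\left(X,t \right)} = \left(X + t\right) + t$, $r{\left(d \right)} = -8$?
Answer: $11262$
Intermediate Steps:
$B{\left(X,t \right)} = X + 2 t$
$B{\left(r{\left(-11 \right)},-140 \right)} - -11550 = \left(-8 + 2 \left(-140\right)\right) - -11550 = \left(-8 - 280\right) + 11550 = -288 + 11550 = 11262$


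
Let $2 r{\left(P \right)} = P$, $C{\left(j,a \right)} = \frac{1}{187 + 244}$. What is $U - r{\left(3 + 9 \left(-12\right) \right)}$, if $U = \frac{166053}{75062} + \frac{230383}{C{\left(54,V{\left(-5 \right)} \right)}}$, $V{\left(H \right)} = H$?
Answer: $\frac{3726645438167}{37531} \approx 9.9295 \cdot 10^{7}$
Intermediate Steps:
$C{\left(j,a \right)} = \frac{1}{431}$
$r{\left(P \right)} = \frac{P}{2}$
$U = \frac{7453286935579}{75062}$ ($U = \frac{166053}{75062} + 230383 \frac{1}{\frac{1}{431}} = 166053 \cdot \frac{1}{75062} + 230383 \cdot 431 = \frac{166053}{75062} + 99295073 = \frac{7453286935579}{75062} \approx 9.9295 \cdot 10^{7}$)
$U - r{\left(3 + 9 \left(-12\right) \right)} = \frac{7453286935579}{75062} - \frac{3 + 9 \left(-12\right)}{2} = \frac{7453286935579}{75062} - \frac{3 - 108}{2} = \frac{7453286935579}{75062} - \frac{1}{2} \left(-105\right) = \frac{7453286935579}{75062} - - \frac{105}{2} = \frac{7453286935579}{75062} + \frac{105}{2} = \frac{3726645438167}{37531}$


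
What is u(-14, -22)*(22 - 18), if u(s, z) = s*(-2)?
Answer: 112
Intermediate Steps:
u(s, z) = -2*s
u(-14, -22)*(22 - 18) = (-2*(-14))*(22 - 18) = 28*4 = 112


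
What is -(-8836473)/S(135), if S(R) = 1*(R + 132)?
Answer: 2945491/89 ≈ 33095.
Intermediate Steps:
S(R) = 132 + R (S(R) = 1*(132 + R) = 132 + R)
-(-8836473)/S(135) = -(-8836473)/(132 + 135) = -(-8836473)/267 = -1*(-2945491/89) = 2945491/89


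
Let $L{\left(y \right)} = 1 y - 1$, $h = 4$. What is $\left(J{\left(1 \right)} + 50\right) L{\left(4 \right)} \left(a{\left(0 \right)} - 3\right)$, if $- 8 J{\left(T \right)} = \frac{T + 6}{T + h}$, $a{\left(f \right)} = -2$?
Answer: $- \frac{5979}{8} \approx -747.38$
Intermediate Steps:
$J{\left(T \right)} = - \frac{6 + T}{8 \left(4 + T\right)}$ ($J{\left(T \right)} = - \frac{\left(T + 6\right) \frac{1}{T + 4}}{8} = - \frac{\left(6 + T\right) \frac{1}{4 + T}}{8} = - \frac{\frac{1}{4 + T} \left(6 + T\right)}{8} = - \frac{6 + T}{8 \left(4 + T\right)}$)
$L{\left(y \right)} = -1 + y$ ($L{\left(y \right)} = y - 1 = -1 + y$)
$\left(J{\left(1 \right)} + 50\right) L{\left(4 \right)} \left(a{\left(0 \right)} - 3\right) = \left(\frac{-6 - 1}{8 \left(4 + 1\right)} + 50\right) \left(-1 + 4\right) \left(-2 - 3\right) = \left(\frac{-6 - 1}{8 \cdot 5} + 50\right) 3 \left(-5\right) = \left(\frac{1}{8} \cdot \frac{1}{5} \left(-7\right) + 50\right) \left(-15\right) = \left(- \frac{7}{40} + 50\right) \left(-15\right) = \frac{1993}{40} \left(-15\right) = - \frac{5979}{8}$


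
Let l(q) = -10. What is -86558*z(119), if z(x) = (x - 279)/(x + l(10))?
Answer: 13849280/109 ≈ 1.2706e+5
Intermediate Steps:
z(x) = (-279 + x)/(-10 + x) (z(x) = (x - 279)/(x - 10) = (-279 + x)/(-10 + x))
-86558*z(119) = -86558*(-279 + 119)/(-10 + 119) = -86558*-160/109 = -86558*(1/109)*(-160) = -86558/(1/(-160/109)) = -86558/(-109/160) = -86558*(-160/109) = 13849280/109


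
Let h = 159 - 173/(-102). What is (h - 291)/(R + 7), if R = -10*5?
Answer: 13291/4386 ≈ 3.0303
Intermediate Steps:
R = -50
h = 16391/102 (h = 159 - 173*(-1/102) = 159 + 173/102 = 16391/102 ≈ 160.70)
(h - 291)/(R + 7) = (16391/102 - 291)/(-50 + 7) = -13291/102/(-43) = -13291/102*(-1/43) = 13291/4386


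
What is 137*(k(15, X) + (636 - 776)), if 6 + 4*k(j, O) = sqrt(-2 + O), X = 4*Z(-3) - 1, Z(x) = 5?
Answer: -38771/2 + 137*sqrt(17)/4 ≈ -19244.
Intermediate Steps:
X = 19 (X = 4*5 - 1 = 20 - 1 = 19)
k(j, O) = -3/2 + sqrt(-2 + O)/4
137*(k(15, X) + (636 - 776)) = 137*((-3/2 + sqrt(-2 + 19)/4) + (636 - 776)) = 137*((-3/2 + sqrt(17)/4) - 140) = 137*(-283/2 + sqrt(17)/4) = -38771/2 + 137*sqrt(17)/4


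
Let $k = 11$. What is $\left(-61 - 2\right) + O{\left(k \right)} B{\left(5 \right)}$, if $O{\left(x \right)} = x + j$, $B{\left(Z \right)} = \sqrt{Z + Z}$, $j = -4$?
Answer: $-63 + 7 \sqrt{10} \approx -40.864$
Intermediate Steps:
$B{\left(Z \right)} = \sqrt{2} \sqrt{Z}$ ($B{\left(Z \right)} = \sqrt{2 Z} = \sqrt{2} \sqrt{Z}$)
$O{\left(x \right)} = -4 + x$ ($O{\left(x \right)} = x - 4 = -4 + x$)
$\left(-61 - 2\right) + O{\left(k \right)} B{\left(5 \right)} = \left(-61 - 2\right) + \left(-4 + 11\right) \sqrt{2} \sqrt{5} = \left(-61 - 2\right) + 7 \sqrt{10} = -63 + 7 \sqrt{10}$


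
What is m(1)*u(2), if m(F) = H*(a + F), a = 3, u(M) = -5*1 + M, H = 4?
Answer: -48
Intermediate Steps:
u(M) = -5 + M
m(F) = 12 + 4*F (m(F) = 4*(3 + F) = 12 + 4*F)
m(1)*u(2) = (12 + 4*1)*(-5 + 2) = (12 + 4)*(-3) = 16*(-3) = -48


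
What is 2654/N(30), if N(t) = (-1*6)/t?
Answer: -13270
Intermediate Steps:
N(t) = -6/t
2654/N(30) = 2654/((-6/30)) = 2654/((-6*1/30)) = 2654/(-⅕) = 2654*(-5) = -13270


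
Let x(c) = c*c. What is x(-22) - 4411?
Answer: -3927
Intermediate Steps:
x(c) = c²
x(-22) - 4411 = (-22)² - 4411 = 484 - 4411 = -3927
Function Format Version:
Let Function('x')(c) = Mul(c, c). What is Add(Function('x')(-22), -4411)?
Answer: -3927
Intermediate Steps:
Function('x')(c) = Pow(c, 2)
Add(Function('x')(-22), -4411) = Add(Pow(-22, 2), -4411) = Add(484, -4411) = -3927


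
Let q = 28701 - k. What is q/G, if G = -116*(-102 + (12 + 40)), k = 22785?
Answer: 51/50 ≈ 1.0200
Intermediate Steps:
q = 5916 (q = 28701 - 1*22785 = 28701 - 22785 = 5916)
G = 5800 (G = -116*(-102 + 52) = -116*(-50) = 5800)
q/G = 5916/5800 = 5916*(1/5800) = 51/50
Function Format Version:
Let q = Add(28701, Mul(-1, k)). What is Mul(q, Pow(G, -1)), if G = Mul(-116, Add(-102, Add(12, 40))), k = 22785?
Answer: Rational(51, 50) ≈ 1.0200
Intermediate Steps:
q = 5916 (q = Add(28701, Mul(-1, 22785)) = Add(28701, -22785) = 5916)
G = 5800 (G = Mul(-116, Add(-102, 52)) = Mul(-116, -50) = 5800)
Mul(q, Pow(G, -1)) = Mul(5916, Pow(5800, -1)) = Mul(5916, Rational(1, 5800)) = Rational(51, 50)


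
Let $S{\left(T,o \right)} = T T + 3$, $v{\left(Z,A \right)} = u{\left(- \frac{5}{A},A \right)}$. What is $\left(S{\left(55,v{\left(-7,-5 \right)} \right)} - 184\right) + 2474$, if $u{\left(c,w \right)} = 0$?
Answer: $5318$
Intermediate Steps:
$v{\left(Z,A \right)} = 0$
$S{\left(T,o \right)} = 3 + T^{2}$ ($S{\left(T,o \right)} = T^{2} + 3 = 3 + T^{2}$)
$\left(S{\left(55,v{\left(-7,-5 \right)} \right)} - 184\right) + 2474 = \left(\left(3 + 55^{2}\right) - 184\right) + 2474 = \left(\left(3 + 3025\right) - 184\right) + 2474 = \left(3028 - 184\right) + 2474 = 2844 + 2474 = 5318$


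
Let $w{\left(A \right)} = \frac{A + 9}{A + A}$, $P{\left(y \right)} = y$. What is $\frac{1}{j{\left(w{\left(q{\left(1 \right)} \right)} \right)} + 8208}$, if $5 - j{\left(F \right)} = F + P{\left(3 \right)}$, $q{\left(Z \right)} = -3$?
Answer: $\frac{1}{8211} \approx 0.00012179$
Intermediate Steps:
$w{\left(A \right)} = \frac{9 + A}{2 A}$
$j{\left(F \right)} = 2 - F$ ($j{\left(F \right)} = 5 - \left(F + 3\right) = 5 - \left(3 + F\right) = 2 - F$)
$\frac{1}{j{\left(w{\left(q{\left(1 \right)} \right)} \right)} + 8208} = \frac{1}{\left(2 - \frac{9 - 3}{2 \left(-3\right)}\right) + 8208} = \frac{1}{\left(2 - \frac{1}{2} \left(- \frac{1}{3}\right) 6\right) + 8208} = \frac{1}{\left(2 - -1\right) + 8208} = \frac{1}{\left(2 + 1\right) + 8208} = \frac{1}{3 + 8208} = \frac{1}{8211}$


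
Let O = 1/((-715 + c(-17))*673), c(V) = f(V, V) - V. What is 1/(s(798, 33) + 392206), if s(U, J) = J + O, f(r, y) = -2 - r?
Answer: 459659/180296186500 ≈ 2.5495e-6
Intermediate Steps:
c(V) = -2 - 2*V (c(V) = (-2 - V) - V = -2 - 2*V)
O = -1/459659 (O = 1/(-715 + (-2 - 2*(-17))*673) = (1/673)/(-715 + (-2 + 34)) = (1/673)/(-715 + 32) = (1/673)/(-683) = -1/683*1/673 = -1/459659 ≈ -2.1755e-6)
s(U, J) = -1/459659 + J (s(U, J) = J - 1/459659 = -1/459659 + J)
1/(s(798, 33) + 392206) = 1/((-1/459659 + 33) + 392206) = 1/(15168746/459659 + 392206) = 1/(180296186500/459659) = 459659/180296186500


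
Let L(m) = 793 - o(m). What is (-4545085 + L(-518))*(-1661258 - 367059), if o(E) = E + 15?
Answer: 9216244473113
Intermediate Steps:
o(E) = 15 + E
L(m) = 778 - m (L(m) = 793 - (15 + m) = 793 + (-15 - m) = 778 - m)
(-4545085 + L(-518))*(-1661258 - 367059) = (-4545085 + (778 - 1*(-518)))*(-1661258 - 367059) = (-4545085 + (778 + 518))*(-2028317) = (-4545085 + 1296)*(-2028317) = -4543789*(-2028317) = 9216244473113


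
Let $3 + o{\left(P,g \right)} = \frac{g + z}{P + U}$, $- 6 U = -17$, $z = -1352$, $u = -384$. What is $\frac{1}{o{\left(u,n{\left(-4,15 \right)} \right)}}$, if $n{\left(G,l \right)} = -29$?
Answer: $\frac{2287}{1425} \approx 1.6049$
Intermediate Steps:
$U = \frac{17}{6}$ ($U = \left(- \frac{1}{6}\right) \left(-17\right) = \frac{17}{6} \approx 2.8333$)
$o{\left(P,g \right)} = -3 + \frac{-1352 + g}{\frac{17}{6} + P}$ ($o{\left(P,g \right)} = -3 + \frac{g - 1352}{P + \frac{17}{6}} = -3 + \frac{-1352 + g}{\frac{17}{6} + P}$)
$\frac{1}{o{\left(u,n{\left(-4,15 \right)} \right)}} = \frac{1}{3 \frac{1}{17 + 6 \left(-384\right)} \left(-2721 - -2304 + 2 \left(-29\right)\right)} = \frac{1}{3 \frac{1}{17 - 2304} \left(-2721 + 2304 - 58\right)} = \frac{1}{3 \frac{1}{-2287} \left(-475\right)} = \frac{1}{3 \left(- \frac{1}{2287}\right) \left(-475\right)} = \frac{1}{\frac{1425}{2287}} = \frac{2287}{1425}$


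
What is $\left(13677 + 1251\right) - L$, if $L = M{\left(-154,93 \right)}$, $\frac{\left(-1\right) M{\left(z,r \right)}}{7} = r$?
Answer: $15579$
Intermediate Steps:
$M{\left(z,r \right)} = - 7 r$
$L = -651$ ($L = \left(-7\right) 93 = -651$)
$\left(13677 + 1251\right) - L = \left(13677 + 1251\right) - -651 = 14928 + 651 = 15579$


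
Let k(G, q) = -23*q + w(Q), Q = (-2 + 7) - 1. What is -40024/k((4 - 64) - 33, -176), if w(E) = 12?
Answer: -10006/1015 ≈ -9.8581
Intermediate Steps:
Q = 4 (Q = 5 - 1 = 4)
k(G, q) = 12 - 23*q (k(G, q) = -23*q + 12 = 12 - 23*q)
-40024/k((4 - 64) - 33, -176) = -40024/(12 - 23*(-176)) = -40024/(12 + 4048) = -40024/4060 = -40024*1/4060 = -10006/1015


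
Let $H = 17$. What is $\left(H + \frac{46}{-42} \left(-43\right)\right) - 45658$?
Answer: $- \frac{957472}{21} \approx -45594.0$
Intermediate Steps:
$\left(H + \frac{46}{-42} \left(-43\right)\right) - 45658 = \left(17 + \frac{46}{-42} \left(-43\right)\right) - 45658 = \left(17 + 46 \left(- \frac{1}{42}\right) \left(-43\right)\right) - 45658 = \left(17 - - \frac{989}{21}\right) - 45658 = \left(17 + \frac{989}{21}\right) - 45658 = \frac{1346}{21} - 45658 = - \frac{957472}{21}$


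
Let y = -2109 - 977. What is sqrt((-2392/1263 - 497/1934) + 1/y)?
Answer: I*sqrt(7639657088091679047)/1884498303 ≈ 1.4667*I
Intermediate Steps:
y = -3086
sqrt((-2392/1263 - 497/1934) + 1/y) = sqrt((-2392/1263 - 497/1934) + 1/(-3086)) = sqrt((-2392*1/1263 - 497*1/1934) - 1/3086) = sqrt((-2392/1263 - 497/1934) - 1/3086) = sqrt(-5253839/2442642 - 1/3086) = sqrt(-4053947449/1884498303) = I*sqrt(7639657088091679047)/1884498303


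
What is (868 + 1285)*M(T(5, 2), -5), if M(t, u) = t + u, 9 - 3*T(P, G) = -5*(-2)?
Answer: -34448/3 ≈ -11483.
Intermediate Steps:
T(P, G) = -1/3 (T(P, G) = 3 - (-5)*(-2)/3 = 3 - 1/3*10 = 3 - 10/3 = -1/3)
(868 + 1285)*M(T(5, 2), -5) = (868 + 1285)*(-1/3 - 5) = 2153*(-16/3) = -34448/3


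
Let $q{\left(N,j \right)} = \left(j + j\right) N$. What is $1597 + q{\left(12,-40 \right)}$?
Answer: $637$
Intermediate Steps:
$q{\left(N,j \right)} = 2 N j$ ($q{\left(N,j \right)} = 2 j N = 2 N j$)
$1597 + q{\left(12,-40 \right)} = 1597 + 2 \cdot 12 \left(-40\right) = 1597 - 960 = 637$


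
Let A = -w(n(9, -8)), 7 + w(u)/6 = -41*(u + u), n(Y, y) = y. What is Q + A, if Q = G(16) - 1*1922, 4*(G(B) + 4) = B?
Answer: -5816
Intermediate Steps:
G(B) = -4 + B/4
w(u) = -42 - 492*u (w(u) = -42 + 6*(-41*(u + u)) = -42 + 6*(-82*u) = -42 - 492*u)
Q = -1922 (Q = (-4 + (¼)*16) - 1*1922 = (-4 + 4) - 1922 = 0 - 1922 = -1922)
A = -3894 (A = -(-42 - 492*(-8)) = -(-42 + 3936) = -1*3894 = -3894)
Q + A = -1922 - 3894 = -5816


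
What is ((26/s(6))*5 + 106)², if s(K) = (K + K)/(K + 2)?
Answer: 334084/9 ≈ 37120.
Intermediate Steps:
s(K) = 2*K/(2 + K) (s(K) = (2*K)/(2 + K) = 2*K/(2 + K))
((26/s(6))*5 + 106)² = ((26/((2*6/(2 + 6))))*5 + 106)² = ((26/((2*6/8)))*5 + 106)² = ((26/((2*6*(⅛))))*5 + 106)² = ((26/(3/2))*5 + 106)² = ((26*(⅔))*5 + 106)² = ((52/3)*5 + 106)² = (260/3 + 106)² = (578/3)² = 334084/9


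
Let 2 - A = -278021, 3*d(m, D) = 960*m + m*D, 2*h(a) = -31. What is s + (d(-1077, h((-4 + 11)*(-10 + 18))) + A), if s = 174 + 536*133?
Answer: 20819/2 ≈ 10410.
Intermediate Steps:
h(a) = -31/2 (h(a) = (1/2)*(-31) = -31/2)
d(m, D) = 320*m + D*m/3 (d(m, D) = (960*m + m*D)/3 = (960*m + D*m)/3 = 320*m + D*m/3)
s = 71462 (s = 174 + 71288 = 71462)
A = 278023 (A = 2 - 1*(-278021) = 2 + 278021 = 278023)
s + (d(-1077, h((-4 + 11)*(-10 + 18))) + A) = 71462 + ((1/3)*(-1077)*(960 - 31/2) + 278023) = 71462 + ((1/3)*(-1077)*(1889/2) + 278023) = 71462 + (-678151/2 + 278023) = 71462 - 122105/2 = 20819/2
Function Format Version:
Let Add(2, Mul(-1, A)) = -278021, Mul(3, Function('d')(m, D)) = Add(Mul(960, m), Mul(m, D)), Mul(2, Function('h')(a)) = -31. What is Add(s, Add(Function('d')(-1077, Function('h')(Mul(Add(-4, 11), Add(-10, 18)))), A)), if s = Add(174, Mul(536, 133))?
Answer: Rational(20819, 2) ≈ 10410.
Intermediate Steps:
Function('h')(a) = Rational(-31, 2) (Function('h')(a) = Mul(Rational(1, 2), -31) = Rational(-31, 2))
Function('d')(m, D) = Add(Mul(320, m), Mul(Rational(1, 3), D, m)) (Function('d')(m, D) = Mul(Rational(1, 3), Add(Mul(960, m), Mul(m, D))) = Mul(Rational(1, 3), Add(Mul(960, m), Mul(D, m))) = Add(Mul(320, m), Mul(Rational(1, 3), D, m)))
s = 71462 (s = Add(174, 71288) = 71462)
A = 278023 (A = Add(2, Mul(-1, -278021)) = Add(2, 278021) = 278023)
Add(s, Add(Function('d')(-1077, Function('h')(Mul(Add(-4, 11), Add(-10, 18)))), A)) = Add(71462, Add(Mul(Rational(1, 3), -1077, Add(960, Rational(-31, 2))), 278023)) = Add(71462, Add(Mul(Rational(1, 3), -1077, Rational(1889, 2)), 278023)) = Add(71462, Add(Rational(-678151, 2), 278023)) = Add(71462, Rational(-122105, 2)) = Rational(20819, 2)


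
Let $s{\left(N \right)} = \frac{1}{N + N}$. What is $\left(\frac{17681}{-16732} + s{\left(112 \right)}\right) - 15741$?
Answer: $- \frac{14750177025}{936992} \approx -15742.0$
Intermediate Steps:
$s{\left(N \right)} = \frac{1}{2 N}$
$\left(\frac{17681}{-16732} + s{\left(112 \right)}\right) - 15741 = \left(\frac{17681}{-16732} + \frac{1}{2 \cdot 112}\right) - 15741 = \left(17681 \left(- \frac{1}{16732}\right) + \frac{1}{2} \cdot \frac{1}{112}\right) - 15741 = \left(- \frac{17681}{16732} + \frac{1}{224}\right) - 15741 = - \frac{985953}{936992} - 15741 = - \frac{14750177025}{936992}$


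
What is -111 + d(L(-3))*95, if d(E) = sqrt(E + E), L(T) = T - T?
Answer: -111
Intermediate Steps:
L(T) = 0
d(E) = sqrt(2)*sqrt(E) (d(E) = sqrt(2*E) = sqrt(2)*sqrt(E))
-111 + d(L(-3))*95 = -111 + (sqrt(2)*sqrt(0))*95 = -111 + (sqrt(2)*0)*95 = -111 + 0*95 = -111 + 0 = -111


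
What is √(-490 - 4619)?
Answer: I*√5109 ≈ 71.477*I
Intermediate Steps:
√(-490 - 4619) = √(-5109) = I*√5109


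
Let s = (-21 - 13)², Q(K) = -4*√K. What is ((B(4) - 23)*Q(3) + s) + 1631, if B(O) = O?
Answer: 2787 + 76*√3 ≈ 2918.6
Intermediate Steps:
s = 1156 (s = (-34)² = 1156)
((B(4) - 23)*Q(3) + s) + 1631 = ((4 - 23)*(-4*√3) + 1156) + 1631 = (-(-76)*√3 + 1156) + 1631 = (76*√3 + 1156) + 1631 = (1156 + 76*√3) + 1631 = 2787 + 76*√3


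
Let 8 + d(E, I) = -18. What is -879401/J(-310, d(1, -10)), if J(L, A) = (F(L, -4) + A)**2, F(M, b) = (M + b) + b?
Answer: -879401/118336 ≈ -7.4314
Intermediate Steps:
d(E, I) = -26 (d(E, I) = -8 - 18 = -26)
F(M, b) = M + 2*b
J(L, A) = (-8 + A + L)**2 (J(L, A) = ((L + 2*(-4)) + A)**2 = ((L - 8) + A)**2 = ((-8 + L) + A)**2 = (-8 + A + L)**2)
-879401/J(-310, d(1, -10)) = -879401/(-8 - 26 - 310)**2 = -879401/((-344)**2) = -879401/118336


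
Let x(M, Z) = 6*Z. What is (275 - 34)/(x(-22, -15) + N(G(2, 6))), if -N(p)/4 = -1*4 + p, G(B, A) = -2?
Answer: -241/66 ≈ -3.6515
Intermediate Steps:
N(p) = 16 - 4*p (N(p) = -4*(-1*4 + p) = -4*(-4 + p) = 16 - 4*p)
(275 - 34)/(x(-22, -15) + N(G(2, 6))) = (275 - 34)/(6*(-15) + (16 - 4*(-2))) = 241/(-90 + (16 + 8)) = 241/(-90 + 24) = 241/(-66) = 241*(-1/66) = -241/66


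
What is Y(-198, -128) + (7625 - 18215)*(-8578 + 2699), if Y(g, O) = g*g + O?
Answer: 62297686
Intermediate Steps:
Y(g, O) = O + g² (Y(g, O) = g² + O = O + g²)
Y(-198, -128) + (7625 - 18215)*(-8578 + 2699) = (-128 + (-198)²) + (7625 - 18215)*(-8578 + 2699) = (-128 + 39204) - 10590*(-5879) = 39076 + 62258610 = 62297686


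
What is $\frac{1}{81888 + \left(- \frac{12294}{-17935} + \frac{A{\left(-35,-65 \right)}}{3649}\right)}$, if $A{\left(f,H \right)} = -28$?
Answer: $\frac{65444815}{5359189369346} \approx 1.2212 \cdot 10^{-5}$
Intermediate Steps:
$\frac{1}{81888 + \left(- \frac{12294}{-17935} + \frac{A{\left(-35,-65 \right)}}{3649}\right)} = \frac{1}{81888 - \left(- \frac{12294}{17935} + \frac{28}{3649}\right)} = \frac{1}{81888 - - \frac{44358626}{65444815}} = \frac{1}{81888 + \left(\frac{12294}{17935} - \frac{28}{3649}\right)} = \frac{1}{81888 + \frac{44358626}{65444815}} = \frac{1}{\frac{5359189369346}{65444815}} = \frac{65444815}{5359189369346}$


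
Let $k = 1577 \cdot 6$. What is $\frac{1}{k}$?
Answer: $\frac{1}{9462} \approx 0.00010569$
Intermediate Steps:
$k = 9462$
$\frac{1}{k} = \frac{1}{9462}$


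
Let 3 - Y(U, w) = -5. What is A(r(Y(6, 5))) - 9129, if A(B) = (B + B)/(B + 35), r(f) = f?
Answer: -392531/43 ≈ -9128.6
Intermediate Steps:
Y(U, w) = 8 (Y(U, w) = 3 - 1*(-5) = 3 + 5 = 8)
A(B) = 2*B/(35 + B) (A(B) = (2*B)/(35 + B) = 2*B/(35 + B))
A(r(Y(6, 5))) - 9129 = 2*8/(35 + 8) - 9129 = 2*8/43 - 9129 = 2*8*(1/43) - 9129 = 16/43 - 9129 = -392531/43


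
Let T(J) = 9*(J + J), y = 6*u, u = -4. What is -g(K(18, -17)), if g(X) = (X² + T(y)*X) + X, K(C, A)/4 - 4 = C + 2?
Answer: 32160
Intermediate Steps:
y = -24 (y = 6*(-4) = -24)
K(C, A) = 24 + 4*C (K(C, A) = 16 + 4*(C + 2) = 16 + 4*(2 + C) = 16 + (8 + 4*C) = 24 + 4*C)
T(J) = 18*J (T(J) = 9*(2*J) = 18*J)
g(X) = X² - 431*X (g(X) = (X² + (18*(-24))*X) + X = (X² - 432*X) + X = X² - 431*X)
-g(K(18, -17)) = -(24 + 4*18)*(-431 + (24 + 4*18)) = -(24 + 72)*(-431 + (24 + 72)) = -96*(-431 + 96) = -96*(-335) = -1*(-32160) = 32160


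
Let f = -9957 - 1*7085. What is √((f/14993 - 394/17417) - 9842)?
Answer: I*√671209815370330801598/261133081 ≈ 99.213*I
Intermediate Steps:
f = -17042 (f = -9957 - 7085 = -17042)
√((f/14993 - 394/17417) - 9842) = √((-17042/14993 - 394/17417) - 9842) = √(-302727756/261133081 - 9842) = √(-2570374510958/261133081) = I*√671209815370330801598/261133081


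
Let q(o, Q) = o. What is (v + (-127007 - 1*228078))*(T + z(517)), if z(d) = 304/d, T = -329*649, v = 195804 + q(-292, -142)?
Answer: 17615271927369/517 ≈ 3.4072e+10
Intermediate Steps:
v = 195512 (v = 195804 - 292 = 195512)
T = -213521
(v + (-127007 - 1*228078))*(T + z(517)) = (195512 + (-127007 - 1*228078))*(-213521 + 304/517) = (195512 + (-127007 - 228078))*(-213521 + 304*(1/517)) = (195512 - 355085)*(-213521 + 304/517) = -159573*(-110390053/517) = 17615271927369/517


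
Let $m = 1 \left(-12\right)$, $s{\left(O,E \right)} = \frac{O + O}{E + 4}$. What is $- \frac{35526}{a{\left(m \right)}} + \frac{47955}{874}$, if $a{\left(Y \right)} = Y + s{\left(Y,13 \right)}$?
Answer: $\frac{51371}{19} \approx 2703.7$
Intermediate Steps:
$s{\left(O,E \right)} = \frac{2 O}{4 + E}$
$m = -12$
$a{\left(Y \right)} = \frac{19 Y}{17}$ ($a{\left(Y \right)} = Y + \frac{2 Y}{4 + 13} = Y + \frac{2 Y}{17} = \frac{19 Y}{17}$)
$- \frac{35526}{a{\left(m \right)}} + \frac{47955}{874} = - \frac{35526}{\frac{19}{17} \left(-12\right)} + \frac{47955}{874} = - \frac{35526}{- \frac{228}{17}} + 47955 \cdot \frac{1}{874} = \left(-35526\right) \left(- \frac{17}{228}\right) + \frac{2085}{38} = \frac{100657}{38} + \frac{2085}{38} = \frac{51371}{19}$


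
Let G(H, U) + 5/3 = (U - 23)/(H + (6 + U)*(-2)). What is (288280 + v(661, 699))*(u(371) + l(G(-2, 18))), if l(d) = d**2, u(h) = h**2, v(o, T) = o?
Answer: 35793753633569/900 ≈ 3.9771e+10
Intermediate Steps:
G(H, U) = -5/3 + (-23 + U)/(-12 + H - 2*U) (G(H, U) = -5/3 + (U - 23)/(H + (6 + U)*(-2)) = -5/3 + (-23 + U)/(H + (-12 - 2*U)) = -5/3 + (-23 + U)/(-12 + H - 2*U))
(288280 + v(661, 699))*(u(371) + l(G(-2, 18))) = (288280 + 661)*(371**2 + ((9 - 13*18 + 5*(-2))/(3*(12 - 1*(-2) + 2*18)))**2) = 288941*(137641 + ((9 - 234 - 10)/(3*(12 + 2 + 36)))**2) = 288941*(137641 + ((1/3)*(-235)/50)**2) = 288941*(137641 + ((1/3)*(1/50)*(-235))**2) = 288941*(137641 + (-47/30)**2) = 288941*(137641 + 2209/900) = 288941*(123879109/900) = 35793753633569/900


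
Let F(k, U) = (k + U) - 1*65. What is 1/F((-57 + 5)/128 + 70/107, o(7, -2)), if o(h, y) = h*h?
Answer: -3424/53935 ≈ -0.063484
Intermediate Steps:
o(h, y) = h²
F(k, U) = -65 + U + k (F(k, U) = (U + k) - 65 = -65 + U + k)
1/F((-57 + 5)/128 + 70/107, o(7, -2)) = 1/(-65 + 7² + ((-57 + 5)/128 + 70/107)) = 1/(-65 + 49 + (-52*1/128 + 70*(1/107))) = 1/(-65 + 49 + (-13/32 + 70/107)) = 1/(-65 + 49 + 849/3424) = 1/(-53935/3424) = -3424/53935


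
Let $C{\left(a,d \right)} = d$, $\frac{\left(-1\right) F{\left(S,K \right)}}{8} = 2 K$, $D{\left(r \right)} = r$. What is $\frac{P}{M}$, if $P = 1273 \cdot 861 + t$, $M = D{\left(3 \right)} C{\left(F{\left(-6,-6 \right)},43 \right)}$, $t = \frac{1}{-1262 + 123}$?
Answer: $\frac{1248404366}{146931} \approx 8496.5$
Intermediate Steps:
$F{\left(S,K \right)} = - 16 K$ ($F{\left(S,K \right)} = - 8 \cdot 2 K = - 16 K$)
$t = - \frac{1}{1139}$ ($t = \frac{1}{-1139} = - \frac{1}{1139} \approx -0.00087796$)
$M = 129$ ($M = 3 \cdot 43 = 129$)
$P = \frac{1248404366}{1139}$ ($P = 1273 \cdot 861 - \frac{1}{1139} = 1096053 - \frac{1}{1139} = \frac{1248404366}{1139} \approx 1.0961 \cdot 10^{6}$)
$\frac{P}{M} = \frac{1248404366}{1139 \cdot 129} = \frac{1248404366}{1139} \cdot \frac{1}{129} = \frac{1248404366}{146931}$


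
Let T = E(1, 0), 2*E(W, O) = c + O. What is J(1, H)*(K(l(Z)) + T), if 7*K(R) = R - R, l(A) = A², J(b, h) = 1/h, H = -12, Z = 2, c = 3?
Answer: -⅛ ≈ -0.12500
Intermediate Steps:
E(W, O) = 3/2 + O/2 (E(W, O) = (3 + O)/2 = 3/2 + O/2)
T = 3/2 (T = 3/2 + (½)*0 = 3/2 + 0 = 3/2 ≈ 1.5000)
K(R) = 0 (K(R) = (R - R)/7 = (⅐)*0 = 0)
J(1, H)*(K(l(Z)) + T) = (0 + 3/2)/(-12) = -1/12*3/2 = -⅛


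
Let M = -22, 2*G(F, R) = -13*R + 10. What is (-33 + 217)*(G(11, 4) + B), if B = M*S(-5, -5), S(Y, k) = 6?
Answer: -28152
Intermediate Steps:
G(F, R) = 5 - 13*R/2 (G(F, R) = (-13*R + 10)/2 = (10 - 13*R)/2 = 5 - 13*R/2)
B = -132 (B = -22*6 = -132)
(-33 + 217)*(G(11, 4) + B) = (-33 + 217)*((5 - 13/2*4) - 132) = 184*((5 - 26) - 132) = 184*(-21 - 132) = 184*(-153) = -28152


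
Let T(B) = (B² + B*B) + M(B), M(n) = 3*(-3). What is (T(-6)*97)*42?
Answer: 256662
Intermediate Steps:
M(n) = -9
T(B) = -9 + 2*B² (T(B) = (B² + B*B) - 9 = (B² + B²) - 9 = 2*B² - 9 = -9 + 2*B²)
(T(-6)*97)*42 = ((-9 + 2*(-6)²)*97)*42 = ((-9 + 2*36)*97)*42 = ((-9 + 72)*97)*42 = (63*97)*42 = 6111*42 = 256662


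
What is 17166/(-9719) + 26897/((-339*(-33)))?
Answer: 69375901/108726453 ≈ 0.63808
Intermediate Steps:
17166/(-9719) + 26897/((-339*(-33))) = 17166*(-1/9719) + 26897/11187 = -17166/9719 + 26897*(1/11187) = -17166/9719 + 26897/11187 = 69375901/108726453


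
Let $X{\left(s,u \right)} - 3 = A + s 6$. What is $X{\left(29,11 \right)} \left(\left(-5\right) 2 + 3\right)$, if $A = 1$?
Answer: $-1246$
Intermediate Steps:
$X{\left(s,u \right)} = 4 + 6 s$ ($X{\left(s,u \right)} = 3 + \left(1 + s 6\right) = 3 + \left(1 + 6 s\right) = 4 + 6 s$)
$X{\left(29,11 \right)} \left(\left(-5\right) 2 + 3\right) = \left(4 + 6 \cdot 29\right) \left(\left(-5\right) 2 + 3\right) = \left(4 + 174\right) \left(-10 + 3\right) = 178 \left(-7\right) = -1246$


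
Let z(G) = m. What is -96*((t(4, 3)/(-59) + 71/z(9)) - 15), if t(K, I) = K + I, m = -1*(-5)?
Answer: 26016/295 ≈ 88.190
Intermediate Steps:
m = 5
z(G) = 5
t(K, I) = I + K
-96*((t(4, 3)/(-59) + 71/z(9)) - 15) = -96*(((3 + 4)/(-59) + 71/5) - 15) = -96*((7*(-1/59) + 71*(⅕)) - 15) = -96*((-7/59 + 71/5) - 15) = -96*(4154/295 - 15) = -96*(-271/295) = 26016/295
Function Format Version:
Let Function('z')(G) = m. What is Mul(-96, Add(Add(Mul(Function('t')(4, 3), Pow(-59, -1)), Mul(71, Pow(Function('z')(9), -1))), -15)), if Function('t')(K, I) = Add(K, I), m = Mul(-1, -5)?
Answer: Rational(26016, 295) ≈ 88.190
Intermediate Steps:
m = 5
Function('z')(G) = 5
Function('t')(K, I) = Add(I, K)
Mul(-96, Add(Add(Mul(Function('t')(4, 3), Pow(-59, -1)), Mul(71, Pow(Function('z')(9), -1))), -15)) = Mul(-96, Add(Add(Mul(Add(3, 4), Pow(-59, -1)), Mul(71, Pow(5, -1))), -15)) = Mul(-96, Add(Add(Mul(7, Rational(-1, 59)), Mul(71, Rational(1, 5))), -15)) = Mul(-96, Add(Add(Rational(-7, 59), Rational(71, 5)), -15)) = Mul(-96, Add(Rational(4154, 295), -15)) = Mul(-96, Rational(-271, 295)) = Rational(26016, 295)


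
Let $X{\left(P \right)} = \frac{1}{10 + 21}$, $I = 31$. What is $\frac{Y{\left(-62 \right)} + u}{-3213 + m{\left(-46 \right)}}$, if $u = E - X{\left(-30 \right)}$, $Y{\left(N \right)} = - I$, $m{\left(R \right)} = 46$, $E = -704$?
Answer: $\frac{22786}{98177} \approx 0.23209$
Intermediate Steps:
$X{\left(P \right)} = \frac{1}{31}$
$Y{\left(N \right)} = -31$ ($Y{\left(N \right)} = \left(-1\right) 31 = -31$)
$u = - \frac{21825}{31}$ ($u = -704 - \frac{1}{31} = - \frac{21825}{31} \approx -704.03$)
$\frac{Y{\left(-62 \right)} + u}{-3213 + m{\left(-46 \right)}} = \frac{-31 - \frac{21825}{31}}{-3213 + 46} = - \frac{22786}{31 \left(-3167\right)} = \left(- \frac{22786}{31}\right) \left(- \frac{1}{3167}\right) = \frac{22786}{98177}$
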